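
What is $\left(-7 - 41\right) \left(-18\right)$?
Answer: $864$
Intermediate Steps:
$\left(-7 - 41\right) \left(-18\right) = \left(-48\right) \left(-18\right) = 864$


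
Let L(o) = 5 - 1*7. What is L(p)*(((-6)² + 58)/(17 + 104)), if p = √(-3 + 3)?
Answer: -188/121 ≈ -1.5537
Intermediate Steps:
p = 0 (p = √0 = 0)
L(o) = -2 (L(o) = 5 - 7 = -2)
L(p)*(((-6)² + 58)/(17 + 104)) = -2*((-6)² + 58)/(17 + 104) = -2*(36 + 58)/121 = -188/121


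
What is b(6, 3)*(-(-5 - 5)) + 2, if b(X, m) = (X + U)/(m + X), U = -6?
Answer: 2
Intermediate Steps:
b(X, m) = (-6 + X)/(X + m) (b(X, m) = (X - 6)/(m + X) = (-6 + X)/(X + m))
b(6, 3)*(-(-5 - 5)) + 2 = ((-6 + 6)/(6 + 3))*(-(-5 - 5)) + 2 = (0/9)*(-1*(-10)) + 2 = ((1/9)*0)*10 + 2 = 0*10 + 2 = 0 + 2 = 2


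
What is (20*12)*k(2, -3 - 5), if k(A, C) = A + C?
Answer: -1440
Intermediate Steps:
(20*12)*k(2, -3 - 5) = (20*12)*(2 + (-3 - 5)) = 240*(2 - 8) = 240*(-6) = -1440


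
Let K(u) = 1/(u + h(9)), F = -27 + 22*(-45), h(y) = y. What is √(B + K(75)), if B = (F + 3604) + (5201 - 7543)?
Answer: √432201/42 ≈ 15.653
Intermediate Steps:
F = -1017 (F = -27 - 990 = -1017)
K(u) = 1/(9 + u) (K(u) = 1/(u + 9) = 1/(9 + u))
B = 245 (B = (-1017 + 3604) + (5201 - 7543) = 2587 - 2342 = 245)
√(B + K(75)) = √(245 + 1/(9 + 75)) = √(245 + 1/84) = √(20581/84) = √432201/42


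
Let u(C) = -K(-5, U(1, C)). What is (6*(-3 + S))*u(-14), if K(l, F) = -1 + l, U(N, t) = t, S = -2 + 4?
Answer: -36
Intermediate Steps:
S = 2
u(C) = 6 (u(C) = -(-1 - 5) = -1*(-6) = 6)
(6*(-3 + S))*u(-14) = (6*(-3 + 2))*6 = (6*(-1))*6 = -6*6 = -36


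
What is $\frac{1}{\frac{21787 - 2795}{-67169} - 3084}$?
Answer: $- \frac{67169}{207168188} \approx -0.00032422$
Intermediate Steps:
$\frac{1}{\frac{21787 - 2795}{-67169} - 3084} = \frac{1}{\left(21787 - 2795\right) \left(- \frac{1}{67169}\right) - 3084} = \frac{1}{18992 \left(- \frac{1}{67169}\right) - 3084} = \frac{1}{- \frac{18992}{67169} - 3084} = \frac{1}{- \frac{207168188}{67169}} = - \frac{67169}{207168188}$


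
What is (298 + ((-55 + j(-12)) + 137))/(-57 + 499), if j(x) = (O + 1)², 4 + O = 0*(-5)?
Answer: 389/442 ≈ 0.88009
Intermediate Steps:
O = -4 (O = -4 + 0*(-5) = -4 + 0 = -4)
j(x) = 9 (j(x) = (-4 + 1)² = (-3)² = 9)
(298 + ((-55 + j(-12)) + 137))/(-57 + 499) = (298 + ((-55 + 9) + 137))/(-57 + 499) = (298 + (-46 + 137))/442 = (298 + 91)*(1/442) = 389*(1/442) = 389/442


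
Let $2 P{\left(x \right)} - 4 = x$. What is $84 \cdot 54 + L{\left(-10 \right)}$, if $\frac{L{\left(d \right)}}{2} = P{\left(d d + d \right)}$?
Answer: $4630$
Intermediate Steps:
$P{\left(x \right)} = 2 + \frac{x}{2}$
$L{\left(d \right)} = 4 + d + d^{2}$ ($L{\left(d \right)} = 2 \left(2 + \frac{d d + d}{2}\right) = 2 \left(2 + \frac{d^{2} + d}{2}\right) = 2 \left(2 + \frac{d + d^{2}}{2}\right) = 2 \left(2 + \left(\frac{d}{2} + \frac{d^{2}}{2}\right)\right) = 2 \left(2 + \frac{d}{2} + \frac{d^{2}}{2}\right) = 4 + d + d^{2}$)
$84 \cdot 54 + L{\left(-10 \right)} = 84 \cdot 54 - \left(-4 + 10 \left(1 - 10\right)\right) = 4536 + \left(4 - -90\right) = 4536 + \left(4 + 90\right) = 4536 + 94 = 4630$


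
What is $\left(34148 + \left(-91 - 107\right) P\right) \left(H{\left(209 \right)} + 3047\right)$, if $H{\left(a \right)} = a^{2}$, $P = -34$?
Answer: $1910240640$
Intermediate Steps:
$\left(34148 + \left(-91 - 107\right) P\right) \left(H{\left(209 \right)} + 3047\right) = \left(34148 + \left(-91 - 107\right) \left(-34\right)\right) \left(209^{2} + 3047\right) = \left(34148 - -6732\right) \left(43681 + 3047\right) = \left(34148 + 6732\right) 46728 = 40880 \cdot 46728 = 1910240640$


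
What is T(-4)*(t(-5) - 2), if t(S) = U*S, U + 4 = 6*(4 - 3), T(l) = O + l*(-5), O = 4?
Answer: -288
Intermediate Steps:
T(l) = 4 - 5*l (T(l) = 4 + l*(-5) = 4 - 5*l)
U = 2 (U = -4 + 6*(4 - 3) = -4 + 6*1 = -4 + 6 = 2)
t(S) = 2*S
T(-4)*(t(-5) - 2) = (4 - 5*(-4))*(2*(-5) - 2) = (4 + 20)*(-10 - 2) = 24*(-12) = -288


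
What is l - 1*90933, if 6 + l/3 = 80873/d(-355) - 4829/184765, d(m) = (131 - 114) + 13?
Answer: -6124130407/73906 ≈ -82864.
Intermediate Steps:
d(m) = 30 (d(m) = 17 + 13 = 30)
l = 596363891/73906 (l = -18 + 3*(80873/30 - 4829/184765) = -18 + 3*(597694199/221718) = -18 + 597694199/73906 = 596363891/73906 ≈ 8069.2)
l - 1*90933 = 596363891/73906 - 1*90933 = 596363891/73906 - 90933 = -6124130407/73906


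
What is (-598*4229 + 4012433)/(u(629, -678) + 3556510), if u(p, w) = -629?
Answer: 1483491/3555881 ≈ 0.41719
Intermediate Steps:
(-598*4229 + 4012433)/(u(629, -678) + 3556510) = (-598*4229 + 4012433)/(-629 + 3556510) = (-2528942 + 4012433)/3555881 = 1483491*(1/3555881) = 1483491/3555881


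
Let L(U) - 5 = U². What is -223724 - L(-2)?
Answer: -223733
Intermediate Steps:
L(U) = 5 + U²
-223724 - L(-2) = -223724 - (5 + (-2)²) = -223724 - (5 + 4) = -223724 - 1*9 = -223724 - 9 = -223733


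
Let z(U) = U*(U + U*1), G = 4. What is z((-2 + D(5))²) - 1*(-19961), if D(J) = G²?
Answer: 96793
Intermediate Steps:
D(J) = 16 (D(J) = 4² = 16)
z(U) = 2*U² (z(U) = U*(U + U) = U*(2*U) = 2*U²)
z((-2 + D(5))²) - 1*(-19961) = 2*((-2 + 16)²)² - 1*(-19961) = 2*(14²)² + 19961 = 2*196² + 19961 = 2*38416 + 19961 = 76832 + 19961 = 96793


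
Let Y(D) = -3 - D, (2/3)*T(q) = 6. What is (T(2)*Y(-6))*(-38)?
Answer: -1026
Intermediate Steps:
T(q) = 9 (T(q) = (3/2)*6 = 9)
(T(2)*Y(-6))*(-38) = (9*(-3 - 1*(-6)))*(-38) = (9*(-3 + 6))*(-38) = (9*3)*(-38) = 27*(-38) = -1026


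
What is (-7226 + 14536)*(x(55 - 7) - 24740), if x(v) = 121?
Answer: -179964890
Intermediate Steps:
(-7226 + 14536)*(x(55 - 7) - 24740) = (-7226 + 14536)*(121 - 24740) = 7310*(-24619) = -179964890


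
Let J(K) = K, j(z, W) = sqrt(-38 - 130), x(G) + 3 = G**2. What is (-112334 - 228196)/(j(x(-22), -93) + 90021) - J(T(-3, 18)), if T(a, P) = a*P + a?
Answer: 143753547861/2701260203 + 227020*I*sqrt(42)/2701260203 ≈ 53.217 + 0.00054466*I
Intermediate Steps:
T(a, P) = a + P*a (T(a, P) = P*a + a = a + P*a)
x(G) = -3 + G**2
j(z, W) = 2*I*sqrt(42) (j(z, W) = sqrt(-168) = 2*I*sqrt(42))
(-112334 - 228196)/(j(x(-22), -93) + 90021) - J(T(-3, 18)) = (-112334 - 228196)/(2*I*sqrt(42) + 90021) - (-3)*(1 + 18) = -340530/(90021 + 2*I*sqrt(42)) - (-3)*19 = -340530/(90021 + 2*I*sqrt(42)) - 1*(-57) = -340530/(90021 + 2*I*sqrt(42)) + 57 = 57 - 340530/(90021 + 2*I*sqrt(42))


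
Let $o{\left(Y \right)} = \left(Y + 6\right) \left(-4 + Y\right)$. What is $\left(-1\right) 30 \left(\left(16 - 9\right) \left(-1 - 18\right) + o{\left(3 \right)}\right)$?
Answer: $4260$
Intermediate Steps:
$o{\left(Y \right)} = \left(-4 + Y\right) \left(6 + Y\right)$ ($o{\left(Y \right)} = \left(6 + Y\right) \left(-4 + Y\right) = \left(-4 + Y\right) \left(6 + Y\right)$)
$\left(-1\right) 30 \left(\left(16 - 9\right) \left(-1 - 18\right) + o{\left(3 \right)}\right) = \left(-1\right) 30 \left(\left(16 - 9\right) \left(-1 - 18\right) + \left(-24 + 3^{2} + 2 \cdot 3\right)\right) = - 30 \left(7 \left(-19\right) + \left(-24 + 9 + 6\right)\right) = - 30 \left(-133 - 9\right) = \left(-30\right) \left(-142\right) = 4260$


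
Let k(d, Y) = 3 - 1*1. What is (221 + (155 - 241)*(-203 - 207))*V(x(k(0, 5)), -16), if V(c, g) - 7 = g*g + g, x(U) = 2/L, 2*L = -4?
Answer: 8763807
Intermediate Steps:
L = -2 (L = (½)*(-4) = -2)
k(d, Y) = 2 (k(d, Y) = 3 - 1 = 2)
x(U) = -1 (x(U) = 2/(-2) = 2*(-½) = -1)
V(c, g) = 7 + g + g² (V(c, g) = 7 + (g*g + g) = 7 + (g² + g) = 7 + (g + g²) = 7 + g + g²)
(221 + (155 - 241)*(-203 - 207))*V(x(k(0, 5)), -16) = (221 + (155 - 241)*(-203 - 207))*(7 - 16 + (-16)²) = (221 - 86*(-410))*(7 - 16 + 256) = (221 + 35260)*247 = 35481*247 = 8763807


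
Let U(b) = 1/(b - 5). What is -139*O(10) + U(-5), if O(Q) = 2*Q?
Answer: -27801/10 ≈ -2780.1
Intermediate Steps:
U(b) = 1/(-5 + b)
-139*O(10) + U(-5) = -278*10 + 1/(-5 - 5) = -139*20 + 1/(-10) = -2780 - ⅒ = -27801/10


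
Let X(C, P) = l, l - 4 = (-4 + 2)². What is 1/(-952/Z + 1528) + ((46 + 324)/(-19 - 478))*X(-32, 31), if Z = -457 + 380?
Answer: -50148773/8421168 ≈ -5.9551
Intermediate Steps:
Z = -77
l = 8 (l = 4 + (-4 + 2)² = 4 + (-2)² = 4 + 4 = 8)
X(C, P) = 8
1/(-952/Z + 1528) + ((46 + 324)/(-19 - 478))*X(-32, 31) = 1/(-952/(-77) + 1528) + ((46 + 324)/(-19 - 478))*8 = 1/(-952*(-1/77) + 1528) + (370/(-497))*8 = 1/(136/11 + 1528) + (370*(-1/497))*8 = 1/(16944/11) - 370/497*8 = 11/16944 - 2960/497 = -50148773/8421168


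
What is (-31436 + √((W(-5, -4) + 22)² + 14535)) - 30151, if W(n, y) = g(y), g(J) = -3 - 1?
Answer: -61587 + 3*√1651 ≈ -61465.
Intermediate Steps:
g(J) = -4
W(n, y) = -4
(-31436 + √((W(-5, -4) + 22)² + 14535)) - 30151 = (-31436 + √((-4 + 22)² + 14535)) - 30151 = (-31436 + √(18² + 14535)) - 30151 = (-31436 + √(324 + 14535)) - 30151 = (-31436 + √14859) - 30151 = (-31436 + 3*√1651) - 30151 = -61587 + 3*√1651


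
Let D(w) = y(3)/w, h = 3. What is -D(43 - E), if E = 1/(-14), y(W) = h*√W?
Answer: -14*√3/201 ≈ -0.12064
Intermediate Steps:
y(W) = 3*√W
E = -1/14 ≈ -0.071429
D(w) = 3*√3/w (D(w) = (3*√3)/w = 3*√3/w)
-D(43 - E) = -3*√3/(43 - 1*(-1/14)) = -3*√3/(43 + 1/14) = -3*√3/603/14 = -3*√3*14/603 = -14*√3/201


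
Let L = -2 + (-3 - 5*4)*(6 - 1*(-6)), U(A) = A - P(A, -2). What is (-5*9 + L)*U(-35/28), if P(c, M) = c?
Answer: 0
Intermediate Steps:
U(A) = 0 (U(A) = A - A = 0)
L = -278 (L = -2 + (-3 - 20)*(6 + 6) = -2 - 23*12 = -2 - 276 = -278)
(-5*9 + L)*U(-35/28) = (-5*9 - 278)*0 = (-45 - 278)*0 = -323*0 = 0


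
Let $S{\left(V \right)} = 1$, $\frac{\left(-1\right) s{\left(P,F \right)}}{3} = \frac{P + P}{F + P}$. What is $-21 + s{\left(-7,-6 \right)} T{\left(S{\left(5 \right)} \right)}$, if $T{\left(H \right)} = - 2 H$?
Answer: $- \frac{189}{13} \approx -14.538$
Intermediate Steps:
$s{\left(P,F \right)} = - \frac{6 P}{F + P}$ ($s{\left(P,F \right)} = - 3 \frac{P + P}{F + P} = - 3 \frac{2 P}{F + P} = - \frac{6 P}{F + P}$)
$-21 + s{\left(-7,-6 \right)} T{\left(S{\left(5 \right)} \right)} = -21 + \left(-6\right) \left(-7\right) \frac{1}{-6 - 7} \left(\left(-2\right) 1\right) = -21 + \left(-6\right) \left(-7\right) \frac{1}{-13} \left(-2\right) = -21 + \left(-6\right) \left(-7\right) \left(- \frac{1}{13}\right) \left(-2\right) = -21 - - \frac{84}{13} = -21 + \frac{84}{13} = - \frac{189}{13}$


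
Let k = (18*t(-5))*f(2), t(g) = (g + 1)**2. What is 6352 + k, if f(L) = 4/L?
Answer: 6928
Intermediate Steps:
t(g) = (1 + g)**2
k = 576 (k = (18*(1 - 5)**2)*(4/2) = (18*(-4)**2)*(4*(1/2)) = (18*16)*2 = 288*2 = 576)
6352 + k = 6352 + 576 = 6928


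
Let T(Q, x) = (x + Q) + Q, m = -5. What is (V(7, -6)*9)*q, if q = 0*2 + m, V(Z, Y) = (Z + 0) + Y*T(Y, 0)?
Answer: -3555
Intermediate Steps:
T(Q, x) = x + 2*Q (T(Q, x) = (Q + x) + Q = x + 2*Q)
V(Z, Y) = Z + 2*Y² (V(Z, Y) = (Z + 0) + Y*(0 + 2*Y) = Z + Y*(2*Y) = Z + 2*Y²)
q = -5 (q = 0*2 - 5 = 0 - 5 = -5)
(V(7, -6)*9)*q = ((7 + 2*(-6)²)*9)*(-5) = ((7 + 2*36)*9)*(-5) = ((7 + 72)*9)*(-5) = (79*9)*(-5) = 711*(-5) = -3555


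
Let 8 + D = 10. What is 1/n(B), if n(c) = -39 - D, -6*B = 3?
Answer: -1/41 ≈ -0.024390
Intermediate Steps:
D = 2 (D = -8 + 10 = 2)
B = -1/2 (B = -1/6*3 = -1/2 ≈ -0.50000)
n(c) = -41 (n(c) = -39 - 1*2 = -39 - 2 = -41)
1/n(B) = 1/(-41) = -1/41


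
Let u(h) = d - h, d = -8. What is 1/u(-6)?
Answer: -½ ≈ -0.50000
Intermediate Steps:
u(h) = -8 - h
1/u(-6) = 1/(-8 - 1*(-6)) = 1/(-8 + 6) = 1/(-2) = -½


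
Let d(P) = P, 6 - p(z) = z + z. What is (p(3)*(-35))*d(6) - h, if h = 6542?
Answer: -6542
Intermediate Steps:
p(z) = 6 - 2*z (p(z) = 6 - (z + z) = 6 - 2*z)
(p(3)*(-35))*d(6) - h = ((6 - 2*3)*(-35))*6 - 1*6542 = ((6 - 6)*(-35))*6 - 6542 = (0*(-35))*6 - 6542 = 0*6 - 6542 = 0 - 6542 = -6542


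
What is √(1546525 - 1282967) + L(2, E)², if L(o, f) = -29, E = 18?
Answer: 841 + √263558 ≈ 1354.4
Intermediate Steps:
√(1546525 - 1282967) + L(2, E)² = √(1546525 - 1282967) + (-29)² = √263558 + 841 = 841 + √263558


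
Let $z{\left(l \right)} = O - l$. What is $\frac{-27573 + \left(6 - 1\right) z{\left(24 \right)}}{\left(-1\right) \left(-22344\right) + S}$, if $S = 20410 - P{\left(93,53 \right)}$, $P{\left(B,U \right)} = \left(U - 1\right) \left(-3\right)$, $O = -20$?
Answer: $- \frac{27793}{42910} \approx -0.6477$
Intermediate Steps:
$P{\left(B,U \right)} = 3 - 3 U$ ($P{\left(B,U \right)} = \left(-1 + U\right) \left(-3\right) = 3 - 3 U$)
$z{\left(l \right)} = -20 - l$
$S = 20566$ ($S = 20410 - \left(3 - 159\right) = 20410 - -156 = 20410 + 156 = 20566$)
$\frac{-27573 + \left(6 - 1\right) z{\left(24 \right)}}{\left(-1\right) \left(-22344\right) + S} = \frac{-27573 + \left(6 - 1\right) \left(-20 - 24\right)}{\left(-1\right) \left(-22344\right) + 20566} = \frac{-27573 + \left(6 - 1\right) \left(-20 - 24\right)}{22344 + 20566} = \frac{-27573 + 5 \left(-44\right)}{42910} = \left(-27573 - 220\right) \frac{1}{42910} = \left(-27793\right) \frac{1}{42910} = - \frac{27793}{42910}$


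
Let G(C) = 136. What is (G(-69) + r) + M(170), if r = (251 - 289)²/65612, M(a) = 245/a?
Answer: 76663493/557702 ≈ 137.46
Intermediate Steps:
r = 361/16403 (r = (-38)²*(1/65612) = 1444*(1/65612) = 361/16403 ≈ 0.022008)
(G(-69) + r) + M(170) = (136 + 361/16403) + 245/170 = 2231169/16403 + 245*(1/170) = 2231169/16403 + 49/34 = 76663493/557702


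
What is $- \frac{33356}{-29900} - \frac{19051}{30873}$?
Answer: $\frac{115043722}{230775675} \approx 0.49851$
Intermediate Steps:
$- \frac{33356}{-29900} - \frac{19051}{30873} = \left(-33356\right) \left(- \frac{1}{29900}\right) - \frac{19051}{30873} = \frac{8339}{7475} - \frac{19051}{30873} = \frac{115043722}{230775675}$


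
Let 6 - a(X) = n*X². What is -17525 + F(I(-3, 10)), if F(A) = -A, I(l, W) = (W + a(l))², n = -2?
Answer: -18681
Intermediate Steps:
a(X) = 6 + 2*X² (a(X) = 6 - (-2)*X² = 6 + 2*X²)
I(l, W) = (6 + W + 2*l²)² (I(l, W) = (W + (6 + 2*l²))² = (6 + W + 2*l²)²)
-17525 + F(I(-3, 10)) = -17525 - (6 + 10 + 2*(-3)²)² = -17525 - (6 + 10 + 2*9)² = -17525 - (6 + 10 + 18)² = -17525 - 1*34² = -17525 - 1*1156 = -17525 - 1156 = -18681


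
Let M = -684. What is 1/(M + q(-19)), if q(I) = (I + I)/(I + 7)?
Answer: -6/4085 ≈ -0.0014688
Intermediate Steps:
q(I) = 2*I/(7 + I) (q(I) = (2*I)/(7 + I) = 2*I/(7 + I))
1/(M + q(-19)) = 1/(-684 + 2*(-19)/(7 - 19)) = 1/(-684 + 2*(-19)/(-12)) = 1/(-684 + 2*(-19)*(-1/12)) = 1/(-684 + 19/6) = 1/(-4085/6) = -6/4085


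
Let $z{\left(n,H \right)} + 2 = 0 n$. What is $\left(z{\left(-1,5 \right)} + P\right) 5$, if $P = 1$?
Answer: $-5$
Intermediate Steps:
$z{\left(n,H \right)} = -2$ ($z{\left(n,H \right)} = -2 + 0 n = -2 + 0 = -2$)
$\left(z{\left(-1,5 \right)} + P\right) 5 = \left(-2 + 1\right) 5 = \left(-1\right) 5 = -5$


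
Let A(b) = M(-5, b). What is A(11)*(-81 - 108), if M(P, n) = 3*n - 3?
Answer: -5670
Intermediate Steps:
M(P, n) = -3 + 3*n
A(b) = -3 + 3*b
A(11)*(-81 - 108) = (-3 + 3*11)*(-81 - 108) = (-3 + 33)*(-189) = 30*(-189) = -5670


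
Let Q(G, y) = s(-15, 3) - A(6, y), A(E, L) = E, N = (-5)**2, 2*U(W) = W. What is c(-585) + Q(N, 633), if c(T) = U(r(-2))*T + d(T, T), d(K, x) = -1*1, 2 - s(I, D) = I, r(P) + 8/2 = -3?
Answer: 4115/2 ≈ 2057.5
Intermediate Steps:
r(P) = -7 (r(P) = -4 - 3 = -7)
s(I, D) = 2 - I
d(K, x) = -1
U(W) = W/2
N = 25
c(T) = -1 - 7*T/2 (c(T) = ((1/2)*(-7))*T - 1 = -7*T/2 - 1 = -1 - 7*T/2)
Q(G, y) = 11 (Q(G, y) = (2 - 1*(-15)) - 1*6 = (2 + 15) - 6 = 17 - 6 = 11)
c(-585) + Q(N, 633) = (-1 - 7/2*(-585)) + 11 = (-1 + 4095/2) + 11 = 4093/2 + 11 = 4115/2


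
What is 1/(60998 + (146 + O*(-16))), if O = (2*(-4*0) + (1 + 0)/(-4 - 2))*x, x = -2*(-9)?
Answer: 1/61192 ≈ 1.6342e-5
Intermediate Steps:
x = 18
O = -3 (O = (2*(-4*0) + (1 + 0)/(-4 - 2))*18 = (2*0 + 1/(-6))*18 = (0 + 1*(-⅙))*18 = (0 - ⅙)*18 = -⅙*18 = -3)
1/(60998 + (146 + O*(-16))) = 1/(60998 + (146 - 3*(-16))) = 1/(60998 + (146 + 48)) = 1/(60998 + 194) = 1/61192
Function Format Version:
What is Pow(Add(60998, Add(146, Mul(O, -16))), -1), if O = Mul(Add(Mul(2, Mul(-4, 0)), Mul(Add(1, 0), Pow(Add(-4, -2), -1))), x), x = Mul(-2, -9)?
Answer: Rational(1, 61192) ≈ 1.6342e-5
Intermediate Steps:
x = 18
O = -3 (O = Mul(Add(Mul(2, Mul(-4, 0)), Mul(Add(1, 0), Pow(Add(-4, -2), -1))), 18) = Mul(Add(Mul(2, 0), Mul(1, Pow(-6, -1))), 18) = Mul(Add(0, Mul(1, Rational(-1, 6))), 18) = Mul(Add(0, Rational(-1, 6)), 18) = Mul(Rational(-1, 6), 18) = -3)
Pow(Add(60998, Add(146, Mul(O, -16))), -1) = Pow(Add(60998, Add(146, Mul(-3, -16))), -1) = Pow(Add(60998, Add(146, 48)), -1) = Pow(Add(60998, 194), -1) = Pow(61192, -1) = Rational(1, 61192)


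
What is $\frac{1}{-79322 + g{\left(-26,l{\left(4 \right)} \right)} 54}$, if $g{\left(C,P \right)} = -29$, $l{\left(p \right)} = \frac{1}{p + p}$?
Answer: $- \frac{1}{80888} \approx -1.2363 \cdot 10^{-5}$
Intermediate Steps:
$l{\left(p \right)} = \frac{1}{2 p}$
$\frac{1}{-79322 + g{\left(-26,l{\left(4 \right)} \right)} 54} = \frac{1}{-79322 - 1566} = \frac{1}{-80888} = - \frac{1}{80888}$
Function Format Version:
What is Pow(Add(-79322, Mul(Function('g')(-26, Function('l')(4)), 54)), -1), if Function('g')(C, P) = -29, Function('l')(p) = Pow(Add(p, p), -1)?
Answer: Rational(-1, 80888) ≈ -1.2363e-5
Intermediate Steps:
Function('l')(p) = Mul(Rational(1, 2), Pow(p, -1)) (Function('l')(p) = Pow(Mul(2, p), -1) = Mul(Rational(1, 2), Pow(p, -1)))
Pow(Add(-79322, Mul(Function('g')(-26, Function('l')(4)), 54)), -1) = Pow(Add(-79322, Mul(-29, 54)), -1) = Pow(Add(-79322, -1566), -1) = Pow(-80888, -1) = Rational(-1, 80888)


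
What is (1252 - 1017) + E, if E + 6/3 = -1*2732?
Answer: -2499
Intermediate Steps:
E = -2734 (E = -2 - 1*2732 = -2 - 2732 = -2734)
(1252 - 1017) + E = (1252 - 1017) - 2734 = 235 - 2734 = -2499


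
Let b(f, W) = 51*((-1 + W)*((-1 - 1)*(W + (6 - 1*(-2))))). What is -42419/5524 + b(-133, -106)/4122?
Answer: -1013861141/3794988 ≈ -267.16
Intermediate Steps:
b(f, W) = 51*(-1 + W)*(-16 - 2*W) (b(f, W) = 51*((-1 + W)*(-2*(W + (6 + 2)))) = 51*((-1 + W)*(-2*(W + 8))) = 51*((-1 + W)*(-2*(8 + W))) = 51*((-1 + W)*(-16 - 2*W)) = 51*(-1 + W)*(-16 - 2*W))
-42419/5524 + b(-133, -106)/4122 = -42419/5524 + (816 - 714*(-106) - 102*(-106)²)/4122 = -42419*1/5524 + (816 + 75684 - 102*11236)*(1/4122) = -42419/5524 + (816 + 75684 - 1146072)*(1/4122) = -42419/5524 - 1069572*1/4122 = -42419/5524 - 178262/687 = -1013861141/3794988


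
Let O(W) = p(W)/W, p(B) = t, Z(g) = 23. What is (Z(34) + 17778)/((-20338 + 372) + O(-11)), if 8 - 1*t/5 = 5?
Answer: -195811/219641 ≈ -0.89150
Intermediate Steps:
t = 15 (t = 40 - 5*5 = 40 - 25 = 15)
p(B) = 15
O(W) = 15/W
(Z(34) + 17778)/((-20338 + 372) + O(-11)) = (23 + 17778)/((-20338 + 372) + 15/(-11)) = 17801/(-19966 + 15*(-1/11)) = 17801/(-19966 - 15/11) = 17801/(-219641/11) = 17801*(-11/219641) = -195811/219641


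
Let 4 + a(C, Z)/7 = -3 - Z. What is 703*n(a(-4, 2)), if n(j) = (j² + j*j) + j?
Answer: 5536125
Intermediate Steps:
a(C, Z) = -49 - 7*Z (a(C, Z) = -28 + 7*(-3 - Z) = -28 + (-21 - 7*Z) = -49 - 7*Z)
n(j) = j + 2*j² (n(j) = (j² + j²) + j = 2*j² + j = j + 2*j²)
703*n(a(-4, 2)) = 703*((-49 - 7*2)*(1 + 2*(-49 - 7*2))) = 703*((-49 - 14)*(1 + 2*(-49 - 14))) = 703*(-63*(1 + 2*(-63))) = 703*(-63*(1 - 126)) = 703*(-63*(-125)) = 703*7875 = 5536125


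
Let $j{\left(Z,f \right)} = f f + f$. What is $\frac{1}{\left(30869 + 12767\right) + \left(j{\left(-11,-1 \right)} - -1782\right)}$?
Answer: $\frac{1}{45418} \approx 2.2018 \cdot 10^{-5}$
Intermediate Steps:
$j{\left(Z,f \right)} = f + f^{2}$ ($j{\left(Z,f \right)} = f^{2} + f = f + f^{2}$)
$\frac{1}{\left(30869 + 12767\right) + \left(j{\left(-11,-1 \right)} - -1782\right)} = \frac{1}{\left(30869 + 12767\right) - -1782} = \frac{1}{43636 + \left(\left(-1\right) 0 + 1782\right)} = \frac{1}{43636 + \left(0 + 1782\right)} = \frac{1}{43636 + 1782} = \frac{1}{45418}$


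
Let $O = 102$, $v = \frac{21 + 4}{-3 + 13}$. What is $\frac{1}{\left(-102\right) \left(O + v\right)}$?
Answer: $- \frac{1}{10659} \approx -9.3817 \cdot 10^{-5}$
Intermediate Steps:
$v = \frac{5}{2}$ ($v = \frac{25}{10} = 25 \cdot \frac{1}{10} = \frac{5}{2} \approx 2.5$)
$\frac{1}{\left(-102\right) \left(O + v\right)} = \frac{1}{\left(-102\right) \left(102 + \frac{5}{2}\right)} = \frac{1}{\left(-102\right) \frac{209}{2}} = \frac{1}{-10659} = - \frac{1}{10659}$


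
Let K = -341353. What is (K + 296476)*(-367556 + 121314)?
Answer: 11050602234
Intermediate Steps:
(K + 296476)*(-367556 + 121314) = (-341353 + 296476)*(-367556 + 121314) = -44877*(-246242) = 11050602234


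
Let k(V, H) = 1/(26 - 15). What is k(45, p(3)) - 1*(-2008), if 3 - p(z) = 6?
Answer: 22089/11 ≈ 2008.1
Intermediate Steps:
p(z) = -3 (p(z) = 3 - 1*6 = 3 - 6 = -3)
k(V, H) = 1/11
k(45, p(3)) - 1*(-2008) = 1/11 - 1*(-2008) = 1/11 + 2008 = 22089/11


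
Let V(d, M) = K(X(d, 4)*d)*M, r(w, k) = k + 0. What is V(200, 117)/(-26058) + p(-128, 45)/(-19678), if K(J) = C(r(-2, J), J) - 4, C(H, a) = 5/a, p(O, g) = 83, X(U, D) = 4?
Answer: 187522679/13673848640 ≈ 0.013714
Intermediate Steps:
r(w, k) = k
K(J) = -4 + 5/J (K(J) = 5/J - 4 = -4 + 5/J)
V(d, M) = M*(-4 + 5/(4*d)) (V(d, M) = (-4 + 5/((4*d)))*M = (-4 + 5*(1/(4*d)))*M = (-4 + 5/(4*d))*M = M*(-4 + 5/(4*d)))
V(200, 117)/(-26058) + p(-128, 45)/(-19678) = ((1/4)*117*(5 - 16*200)/200)/(-26058) + 83/(-19678) = ((1/4)*117*(1/200)*(5 - 3200))*(-1/26058) + 83*(-1/19678) = ((1/4)*117*(1/200)*(-3195))*(-1/26058) - 83/19678 = -74763/160*(-1/26058) - 83/19678 = 24921/1389760 - 83/19678 = 187522679/13673848640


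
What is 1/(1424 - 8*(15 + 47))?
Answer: 1/928 ≈ 0.0010776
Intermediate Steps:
1/(1424 - 8*(15 + 47)) = 1/(1424 - 8*62) = 1/(1424 - 496) = 1/928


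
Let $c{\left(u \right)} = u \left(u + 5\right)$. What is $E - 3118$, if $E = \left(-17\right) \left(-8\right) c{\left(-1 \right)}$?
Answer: $-3662$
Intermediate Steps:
$c{\left(u \right)} = u \left(5 + u\right)$
$E = -544$ ($E = \left(-17\right) \left(-8\right) \left(- (5 - 1)\right) = 136 \left(\left(-1\right) 4\right) = 136 \left(-4\right) = -544$)
$E - 3118 = -544 - 3118 = -3662$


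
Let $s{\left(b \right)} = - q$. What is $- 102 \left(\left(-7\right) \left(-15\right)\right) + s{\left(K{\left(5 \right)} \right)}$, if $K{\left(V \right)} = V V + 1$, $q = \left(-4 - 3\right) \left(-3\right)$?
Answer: $-10731$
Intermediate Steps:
$q = 21$ ($q = \left(-7\right) \left(-3\right) = 21$)
$K{\left(V \right)} = 1 + V^{2}$ ($K{\left(V \right)} = V^{2} + 1 = 1 + V^{2}$)
$s{\left(b \right)} = -21$ ($s{\left(b \right)} = \left(-1\right) 21 = -21$)
$- 102 \left(\left(-7\right) \left(-15\right)\right) + s{\left(K{\left(5 \right)} \right)} = - 102 \left(\left(-7\right) \left(-15\right)\right) - 21 = \left(-102\right) 105 - 21 = -10710 - 21 = -10731$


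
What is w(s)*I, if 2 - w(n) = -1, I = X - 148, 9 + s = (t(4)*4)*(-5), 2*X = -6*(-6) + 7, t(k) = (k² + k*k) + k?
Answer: -759/2 ≈ -379.50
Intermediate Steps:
t(k) = k + 2*k² (t(k) = (k² + k²) + k = 2*k² + k = k + 2*k²)
X = 43/2 (X = (-6*(-6) + 7)/2 = (36 + 7)/2 = (½)*43 = 43/2 ≈ 21.500)
s = -729 (s = -9 + ((4*(1 + 2*4))*4)*(-5) = -9 + ((4*(1 + 8))*4)*(-5) = -9 + ((4*9)*4)*(-5) = -9 + (36*4)*(-5) = -9 + 144*(-5) = -9 - 720 = -729)
I = -253/2 (I = 43/2 - 148 = -253/2 ≈ -126.50)
w(n) = 3 (w(n) = 2 - 1*(-1) = 2 + 1 = 3)
w(s)*I = 3*(-253/2) = -759/2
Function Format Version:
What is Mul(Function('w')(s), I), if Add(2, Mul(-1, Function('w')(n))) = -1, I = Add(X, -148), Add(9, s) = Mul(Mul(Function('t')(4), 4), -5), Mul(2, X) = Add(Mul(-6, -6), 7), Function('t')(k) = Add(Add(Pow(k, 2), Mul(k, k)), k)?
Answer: Rational(-759, 2) ≈ -379.50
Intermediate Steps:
Function('t')(k) = Add(k, Mul(2, Pow(k, 2))) (Function('t')(k) = Add(Add(Pow(k, 2), Pow(k, 2)), k) = Add(Mul(2, Pow(k, 2)), k) = Add(k, Mul(2, Pow(k, 2))))
X = Rational(43, 2) (X = Mul(Rational(1, 2), Add(Mul(-6, -6), 7)) = Mul(Rational(1, 2), Add(36, 7)) = Mul(Rational(1, 2), 43) = Rational(43, 2) ≈ 21.500)
s = -729 (s = Add(-9, Mul(Mul(Mul(4, Add(1, Mul(2, 4))), 4), -5)) = Add(-9, Mul(Mul(Mul(4, Add(1, 8)), 4), -5)) = Add(-9, Mul(Mul(Mul(4, 9), 4), -5)) = Add(-9, Mul(Mul(36, 4), -5)) = Add(-9, Mul(144, -5)) = Add(-9, -720) = -729)
I = Rational(-253, 2) (I = Add(Rational(43, 2), -148) = Rational(-253, 2) ≈ -126.50)
Function('w')(n) = 3 (Function('w')(n) = Add(2, Mul(-1, -1)) = Add(2, 1) = 3)
Mul(Function('w')(s), I) = Mul(3, Rational(-253, 2)) = Rational(-759, 2)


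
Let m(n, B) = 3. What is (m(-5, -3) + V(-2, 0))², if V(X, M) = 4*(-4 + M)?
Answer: 169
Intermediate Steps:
V(X, M) = -16 + 4*M
(m(-5, -3) + V(-2, 0))² = (3 + (-16 + 4*0))² = (3 + (-16 + 0))² = (3 - 16)² = (-13)² = 169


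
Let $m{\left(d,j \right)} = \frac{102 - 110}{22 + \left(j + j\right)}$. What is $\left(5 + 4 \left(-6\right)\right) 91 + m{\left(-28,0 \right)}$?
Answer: $- \frac{19023}{11} \approx -1729.4$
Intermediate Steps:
$m{\left(d,j \right)} = - \frac{8}{22 + 2 j}$
$\left(5 + 4 \left(-6\right)\right) 91 + m{\left(-28,0 \right)} = \left(5 + 4 \left(-6\right)\right) 91 - \frac{4}{11 + 0} = \left(5 - 24\right) 91 - \frac{4}{11} = \left(-19\right) 91 - \frac{4}{11} = -1729 - \frac{4}{11} = - \frac{19023}{11}$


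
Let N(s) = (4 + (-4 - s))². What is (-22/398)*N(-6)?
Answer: -396/199 ≈ -1.9900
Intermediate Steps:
N(s) = s² (N(s) = (-s)² = s²)
(-22/398)*N(-6) = -22/398*(-6)² = -22*1/398*36 = -11/199*36 = -396/199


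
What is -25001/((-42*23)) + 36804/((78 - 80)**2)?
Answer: 387529/42 ≈ 9226.9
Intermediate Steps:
-25001/((-42*23)) + 36804/((78 - 80)**2) = -25001/(-966) + 36804/((-2)**2) = -25001*(-1/966) + 36804/4 = 1087/42 + 36804*(1/4) = 1087/42 + 9201 = 387529/42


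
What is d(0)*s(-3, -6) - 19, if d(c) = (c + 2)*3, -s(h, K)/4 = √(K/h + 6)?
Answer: -19 - 48*√2 ≈ -86.882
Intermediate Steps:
s(h, K) = -4*√(6 + K/h) (s(h, K) = -4*√(K/h + 6) = -4*√(6 + K/h))
d(c) = 6 + 3*c (d(c) = (2 + c)*3 = 6 + 3*c)
d(0)*s(-3, -6) - 19 = (6 + 3*0)*(-4*√(6 - 6/(-3))) - 19 = (6 + 0)*(-4*√(6 - 6*(-⅓))) - 19 = 6*(-4*√(6 + 2)) - 19 = 6*(-8*√2) - 19 = -48*√2 - 19 = -19 - 48*√2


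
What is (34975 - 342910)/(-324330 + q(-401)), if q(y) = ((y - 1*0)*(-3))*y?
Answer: 11405/29879 ≈ 0.38171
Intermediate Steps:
q(y) = -3*y² (q(y) = ((y + 0)*(-3))*y = (y*(-3))*y = (-3*y)*y = -3*y²)
(34975 - 342910)/(-324330 + q(-401)) = (34975 - 342910)/(-324330 - 3*(-401)²) = -307935/(-324330 - 3*160801) = -307935/(-324330 - 482403) = -307935/(-806733) = -307935*(-1/806733) = 11405/29879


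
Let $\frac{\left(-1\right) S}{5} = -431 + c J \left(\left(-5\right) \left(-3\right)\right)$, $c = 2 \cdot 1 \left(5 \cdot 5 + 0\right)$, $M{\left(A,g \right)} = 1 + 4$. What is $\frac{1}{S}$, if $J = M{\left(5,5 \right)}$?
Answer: $- \frac{1}{16595} \approx -6.0259 \cdot 10^{-5}$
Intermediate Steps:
$M{\left(A,g \right)} = 5$
$J = 5$
$c = 50$ ($c = 2 \left(25 + 0\right) = 2 \cdot 25 = 50$)
$S = -16595$ ($S = - 5 \left(-431 + 50 \cdot 5 \left(\left(-5\right) \left(-3\right)\right)\right) = - 5 \left(-431 + 250 \cdot 15\right) = - 5 \left(-431 + 3750\right) = \left(-5\right) 3319 = -16595$)
$\frac{1}{S} = \frac{1}{-16595} = - \frac{1}{16595}$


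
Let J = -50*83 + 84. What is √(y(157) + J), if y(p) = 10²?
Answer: I*√3966 ≈ 62.976*I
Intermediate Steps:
y(p) = 100
J = -4066 (J = -4150 + 84 = -4066)
√(y(157) + J) = √(100 - 4066) = √(-3966) = I*√3966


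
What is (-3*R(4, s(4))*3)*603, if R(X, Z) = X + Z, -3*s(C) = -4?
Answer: -28944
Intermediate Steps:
s(C) = 4/3 (s(C) = -1/3*(-4) = 4/3)
(-3*R(4, s(4))*3)*603 = (-3*(4 + 4/3)*3)*603 = (-3*16/3*3)*603 = -16*3*603 = -48*603 = -28944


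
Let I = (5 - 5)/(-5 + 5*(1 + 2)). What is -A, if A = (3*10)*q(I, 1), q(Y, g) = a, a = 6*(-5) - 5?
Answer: 1050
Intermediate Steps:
I = 0 (I = 0/(-5 + 5*3) = 0/(-5 + 15) = 0/10 = 0*(⅒) = 0)
a = -35 (a = -30 - 5 = -35)
q(Y, g) = -35
A = -1050 (A = (3*10)*(-35) = 30*(-35) = -1050)
-A = -1*(-1050) = 1050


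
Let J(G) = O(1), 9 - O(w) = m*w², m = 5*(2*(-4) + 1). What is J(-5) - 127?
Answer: -83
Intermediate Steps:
m = -35 (m = 5*(-8 + 1) = 5*(-7) = -35)
O(w) = 9 + 35*w² (O(w) = 9 - (-35)*w² = 9 + 35*w²)
J(G) = 44 (J(G) = 9 + 35*1² = 9 + 35*1 = 9 + 35 = 44)
J(-5) - 127 = 44 - 127 = -83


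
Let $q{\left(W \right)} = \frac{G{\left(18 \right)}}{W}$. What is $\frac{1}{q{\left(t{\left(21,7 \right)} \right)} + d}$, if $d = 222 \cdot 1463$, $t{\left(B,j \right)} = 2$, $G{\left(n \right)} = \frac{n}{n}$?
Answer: $\frac{2}{649573} \approx 3.0789 \cdot 10^{-6}$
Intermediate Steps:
$G{\left(n \right)} = 1$
$q{\left(W \right)} = \frac{1}{W}$ ($q{\left(W \right)} = 1 \frac{1}{W} = \frac{1}{W}$)
$d = 324786$
$\frac{1}{q{\left(t{\left(21,7 \right)} \right)} + d} = \frac{1}{\frac{1}{2} + 324786} = \frac{1}{\frac{649573}{2}} = \frac{2}{649573}$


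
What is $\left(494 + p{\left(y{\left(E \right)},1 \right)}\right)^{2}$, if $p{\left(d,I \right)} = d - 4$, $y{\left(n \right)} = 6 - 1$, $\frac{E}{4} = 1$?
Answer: $245025$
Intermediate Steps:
$E = 4$ ($E = 4 \cdot 1 = 4$)
$y{\left(n \right)} = 5$
$p{\left(d,I \right)} = -4 + d$
$\left(494 + p{\left(y{\left(E \right)},1 \right)}\right)^{2} = \left(494 + \left(-4 + 5\right)\right)^{2} = \left(494 + 1\right)^{2} = 495^{2} = 245025$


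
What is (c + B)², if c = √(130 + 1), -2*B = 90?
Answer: (45 - √131)² ≈ 1125.9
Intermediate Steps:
B = -45 (B = -½*90 = -45)
c = √131 ≈ 11.446
(c + B)² = (√131 - 45)² = (-45 + √131)²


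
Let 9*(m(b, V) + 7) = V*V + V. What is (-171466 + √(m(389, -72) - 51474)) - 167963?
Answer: -339429 + 3*I*√5657 ≈ -3.3943e+5 + 225.64*I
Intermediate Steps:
m(b, V) = -7 + V/9 + V²/9 (m(b, V) = -7 + (V*V + V)/9 = -7 + (V² + V)/9 = -7 + (V + V²)/9 = -7 + (V/9 + V²/9) = -7 + V/9 + V²/9)
(-171466 + √(m(389, -72) - 51474)) - 167963 = (-171466 + √((-7 + (⅑)*(-72) + (⅑)*(-72)²) - 51474)) - 167963 = (-171466 + √((-7 - 8 + (⅑)*5184) - 51474)) - 167963 = (-171466 + √((-7 - 8 + 576) - 51474)) - 167963 = (-171466 + √(561 - 51474)) - 167963 = (-171466 + √(-50913)) - 167963 = (-171466 + 3*I*√5657) - 167963 = -339429 + 3*I*√5657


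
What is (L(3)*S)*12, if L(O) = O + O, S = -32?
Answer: -2304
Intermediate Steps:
L(O) = 2*O
(L(3)*S)*12 = ((2*3)*(-32))*12 = (6*(-32))*12 = -192*12 = -2304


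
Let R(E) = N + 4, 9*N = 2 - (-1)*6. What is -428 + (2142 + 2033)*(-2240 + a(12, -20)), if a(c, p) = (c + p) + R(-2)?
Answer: -84288752/9 ≈ -9.3654e+6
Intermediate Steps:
N = 8/9 (N = (2 - (-1)*6)/9 = (2 - 1*(-6))/9 = (2 + 6)/9 = (1/9)*8 = 8/9 ≈ 0.88889)
R(E) = 44/9 (R(E) = 8/9 + 4 = 44/9)
a(c, p) = 44/9 + c + p (a(c, p) = (c + p) + 44/9 = 44/9 + c + p)
-428 + (2142 + 2033)*(-2240 + a(12, -20)) = -428 + (2142 + 2033)*(-2240 + (44/9 + 12 - 20)) = -428 + 4175*(-2240 - 28/9) = -428 + 4175*(-20188/9) = -428 - 84284900/9 = -84288752/9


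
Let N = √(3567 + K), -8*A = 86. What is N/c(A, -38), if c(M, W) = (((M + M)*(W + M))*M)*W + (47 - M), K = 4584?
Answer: 16*√8151/6851469 ≈ 0.00021083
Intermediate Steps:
A = -43/4 (A = -⅛*86 = -43/4 ≈ -10.750)
N = √8151 (N = √(3567 + 4584) = √8151 ≈ 90.283)
c(M, W) = 47 - M + 2*W*M²*(M + W) (c(M, W) = (((2*M)*(M + W))*M)*W + (47 - M) = ((2*M*(M + W))*M)*W + (47 - M) = (2*M²*(M + W))*W + (47 - M) = 2*W*M²*(M + W) + (47 - M) = 47 - M + 2*W*M²*(M + W))
N/c(A, -38) = √8151/(47 - 1*(-43/4) + 2*(-38)*(-43/4)³ + 2*(-43/4)²*(-38)²) = √8151/(47 + 43/4 + 2*(-38)*(-79507/64) + 2*(1849/16)*1444) = √8151/(47 + 43/4 + 1510633/16 + 667489/2) = √8151/(6851469/16) = √8151*(16/6851469) = 16*√8151/6851469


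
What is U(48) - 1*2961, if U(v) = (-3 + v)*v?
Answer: -801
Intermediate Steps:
U(v) = v*(-3 + v)
U(48) - 1*2961 = 48*(-3 + 48) - 1*2961 = 48*45 - 2961 = 2160 - 2961 = -801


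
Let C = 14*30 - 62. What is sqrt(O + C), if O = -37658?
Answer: 10*I*sqrt(373) ≈ 193.13*I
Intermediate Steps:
C = 358 (C = 420 - 62 = 358)
sqrt(O + C) = sqrt(-37658 + 358) = sqrt(-37300) = 10*I*sqrt(373)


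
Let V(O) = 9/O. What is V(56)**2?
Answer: 81/3136 ≈ 0.025829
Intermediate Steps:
V(56)**2 = (9/56)**2 = 81/3136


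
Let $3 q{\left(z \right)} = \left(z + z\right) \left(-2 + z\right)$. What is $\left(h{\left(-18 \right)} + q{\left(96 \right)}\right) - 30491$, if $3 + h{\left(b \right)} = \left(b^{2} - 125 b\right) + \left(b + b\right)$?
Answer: $-21940$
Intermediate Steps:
$h{\left(b \right)} = -3 + b^{2} - 123 b$ ($h{\left(b \right)} = -3 + \left(\left(b^{2} - 125 b\right) + \left(b + b\right)\right) = -3 + \left(\left(b^{2} - 125 b\right) + 2 b\right) = -3 + \left(b^{2} - 123 b\right) = -3 + b^{2} - 123 b$)
$q{\left(z \right)} = \frac{2 z \left(-2 + z\right)}{3}$ ($q{\left(z \right)} = \frac{\left(z + z\right) \left(-2 + z\right)}{3} = \frac{2 z \left(-2 + z\right)}{3}$)
$\left(h{\left(-18 \right)} + q{\left(96 \right)}\right) - 30491 = \left(\left(-3 + \left(-18\right)^{2} - -2214\right) + \frac{2}{3} \cdot 96 \left(-2 + 96\right)\right) - 30491 = \left(\left(-3 + 324 + 2214\right) + \frac{2}{3} \cdot 96 \cdot 94\right) - 30491 = \left(2535 + 6016\right) - 30491 = 8551 - 30491 = -21940$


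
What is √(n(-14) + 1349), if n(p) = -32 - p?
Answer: 11*√11 ≈ 36.483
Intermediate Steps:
√(n(-14) + 1349) = √((-32 - 1*(-14)) + 1349) = √((-32 + 14) + 1349) = √(-18 + 1349) = √1331 = 11*√11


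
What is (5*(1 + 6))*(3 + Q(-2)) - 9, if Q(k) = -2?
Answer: 26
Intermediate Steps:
(5*(1 + 6))*(3 + Q(-2)) - 9 = (5*(1 + 6))*(3 - 2) - 9 = (5*7)*1 - 9 = 35*1 - 9 = 35 - 9 = 26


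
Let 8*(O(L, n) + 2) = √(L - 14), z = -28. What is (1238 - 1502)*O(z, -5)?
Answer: 528 - 33*I*√42 ≈ 528.0 - 213.86*I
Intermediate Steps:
O(L, n) = -2 + √(-14 + L)/8 (O(L, n) = -2 + √(L - 14)/8 = -2 + √(-14 + L)/8)
(1238 - 1502)*O(z, -5) = (1238 - 1502)*(-2 + √(-14 - 28)/8) = -264*(-2 + √(-42)/8) = -264*(-2 + (I*√42)/8) = -264*(-2 + I*√42/8) = 528 - 33*I*√42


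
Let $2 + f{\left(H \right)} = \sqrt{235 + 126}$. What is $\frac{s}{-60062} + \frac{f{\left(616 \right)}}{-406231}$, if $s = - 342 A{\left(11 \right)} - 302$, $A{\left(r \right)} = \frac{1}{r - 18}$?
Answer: $\frac{50906711}{12199523161} \approx 0.0041728$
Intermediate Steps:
$f{\left(H \right)} = 17$ ($f{\left(H \right)} = -2 + \sqrt{235 + 126} = -2 + \sqrt{361} = -2 + 19 = 17$)
$A{\left(r \right)} = \frac{1}{-18 + r}$
$s = - \frac{1772}{7}$ ($s = - \frac{342}{-18 + 11} - 302 = - \frac{342}{-7} - 302 = \left(-342\right) \left(- \frac{1}{7}\right) - 302 = \frac{342}{7} - 302 = - \frac{1772}{7} \approx -253.14$)
$\frac{s}{-60062} + \frac{f{\left(616 \right)}}{-406231} = - \frac{1772}{7 \left(-60062\right)} + \frac{17}{-406231} = \left(- \frac{1772}{7}\right) \left(- \frac{1}{60062}\right) + 17 \left(- \frac{1}{406231}\right) = \frac{886}{210217} - \frac{17}{406231} = \frac{50906711}{12199523161}$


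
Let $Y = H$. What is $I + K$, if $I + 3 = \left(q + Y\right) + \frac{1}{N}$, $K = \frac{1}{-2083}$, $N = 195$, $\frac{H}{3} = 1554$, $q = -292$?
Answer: $\frac{1773811783}{406185} \approx 4367.0$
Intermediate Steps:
$H = 4662$ ($H = 3 \cdot 1554 = 4662$)
$Y = 4662$
$K = - \frac{1}{2083} \approx -0.00048008$
$I = \frac{851566}{195}$ ($I = -3 + \left(\left(-292 + 4662\right) + \frac{1}{195}\right) = -3 + \left(4370 + \frac{1}{195}\right) = -3 + \frac{852151}{195} = \frac{851566}{195} \approx 4367.0$)
$I + K = \frac{851566}{195} - \frac{1}{2083} = \frac{1773811783}{406185}$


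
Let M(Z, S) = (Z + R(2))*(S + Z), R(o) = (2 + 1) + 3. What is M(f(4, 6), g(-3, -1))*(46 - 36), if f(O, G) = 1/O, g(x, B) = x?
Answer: -1375/8 ≈ -171.88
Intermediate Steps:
R(o) = 6 (R(o) = 3 + 3 = 6)
M(Z, S) = (6 + Z)*(S + Z) (M(Z, S) = (Z + 6)*(S + Z) = (6 + Z)*(S + Z))
M(f(4, 6), g(-3, -1))*(46 - 36) = ((1/4)² + 6*(-3) + 6/4 - 3/4)*(46 - 36) = ((¼)² - 18 + 6*(¼) - 3*¼)*10 = (1/16 - 18 + 3/2 - ¾)*10 = -275/16*10 = -1375/8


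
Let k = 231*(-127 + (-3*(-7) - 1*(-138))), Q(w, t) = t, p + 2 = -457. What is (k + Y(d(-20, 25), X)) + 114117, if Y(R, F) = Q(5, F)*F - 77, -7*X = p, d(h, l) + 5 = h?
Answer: 6160849/49 ≈ 1.2573e+5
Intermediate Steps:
p = -459 (p = -2 - 457 = -459)
d(h, l) = -5 + h
X = 459/7 (X = -⅐*(-459) = 459/7 ≈ 65.571)
Y(R, F) = -77 + F² (Y(R, F) = F*F - 77 = F² - 77 = -77 + F²)
k = 7392 (k = 231*(-127 + (21 + 138)) = 231*(-127 + 159) = 231*32 = 7392)
(k + Y(d(-20, 25), X)) + 114117 = (7392 + (-77 + (459/7)²)) + 114117 = (7392 + (-77 + 210681/49)) + 114117 = (7392 + 206908/49) + 114117 = 569116/49 + 114117 = 6160849/49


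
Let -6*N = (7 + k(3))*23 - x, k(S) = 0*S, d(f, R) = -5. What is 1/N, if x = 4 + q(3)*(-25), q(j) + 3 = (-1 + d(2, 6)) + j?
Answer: -6/7 ≈ -0.85714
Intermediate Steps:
k(S) = 0
q(j) = -9 + j (q(j) = -3 + ((-1 - 5) + j) = -3 + (-6 + j) = -9 + j)
x = 154 (x = 4 + (-9 + 3)*(-25) = 4 - 6*(-25) = 4 + 150 = 154)
N = -7/6 (N = -((7 + 0)*23 - 1*154)/6 = -(7*23 - 154)/6 = -(161 - 154)/6 = -⅙*7 = -7/6 ≈ -1.1667)
1/N = 1/(-7/6) = -6/7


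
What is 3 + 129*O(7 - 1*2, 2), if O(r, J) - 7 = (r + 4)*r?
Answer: 6711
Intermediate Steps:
O(r, J) = 7 + r*(4 + r) (O(r, J) = 7 + (r + 4)*r = 7 + (4 + r)*r = 7 + r*(4 + r))
3 + 129*O(7 - 1*2, 2) = 3 + 129*(7 + (7 - 1*2)**2 + 4*(7 - 1*2)) = 3 + 129*(7 + (7 - 2)**2 + 4*(7 - 2)) = 3 + 129*(7 + 5**2 + 4*5) = 3 + 129*(7 + 25 + 20) = 3 + 129*52 = 3 + 6708 = 6711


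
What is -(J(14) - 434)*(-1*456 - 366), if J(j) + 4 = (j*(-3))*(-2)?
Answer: -290988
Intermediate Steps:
J(j) = -4 + 6*j (J(j) = -4 + (j*(-3))*(-2) = -4 - 3*j*(-2) = -4 + 6*j)
-(J(14) - 434)*(-1*456 - 366) = -((-4 + 6*14) - 434)*(-1*456 - 366) = -((-4 + 84) - 434)*(-456 - 366) = -(80 - 434)*(-822) = -(-354)*(-822) = -1*290988 = -290988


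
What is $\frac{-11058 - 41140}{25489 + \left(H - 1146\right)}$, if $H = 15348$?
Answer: $- \frac{52198}{39691} \approx -1.3151$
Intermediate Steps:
$\frac{-11058 - 41140}{25489 + \left(H - 1146\right)} = \frac{-11058 - 41140}{25489 + \left(15348 - 1146\right)} = - \frac{52198}{25489 + \left(15348 - 1146\right)} = - \frac{52198}{25489 + 14202} = - \frac{52198}{39691}$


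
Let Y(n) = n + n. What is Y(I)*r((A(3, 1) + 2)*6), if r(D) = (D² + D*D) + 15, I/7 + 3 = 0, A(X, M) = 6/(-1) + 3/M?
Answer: -3654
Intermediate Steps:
A(X, M) = -6 + 3/M (A(X, M) = 6*(-1) + 3/M = -6 + 3/M)
I = -21 (I = -21 + 7*0 = -21 + 0 = -21)
Y(n) = 2*n
r(D) = 15 + 2*D² (r(D) = (D² + D²) + 15 = 2*D² + 15 = 15 + 2*D²)
Y(I)*r((A(3, 1) + 2)*6) = (2*(-21))*(15 + 2*(((-6 + 3/1) + 2)*6)²) = -42*(15 + 2*(((-6 + 3*1) + 2)*6)²) = -42*(15 + 2*(((-6 + 3) + 2)*6)²) = -42*(15 + 2*((-3 + 2)*6)²) = -42*(15 + 2*(-1*6)²) = -42*(15 + 2*(-6)²) = -42*(15 + 2*36) = -42*(15 + 72) = -42*87 = -3654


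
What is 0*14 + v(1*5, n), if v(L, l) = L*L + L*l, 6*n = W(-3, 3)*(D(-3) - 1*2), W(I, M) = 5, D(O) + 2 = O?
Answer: -25/6 ≈ -4.1667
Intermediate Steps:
D(O) = -2 + O
n = -35/6 (n = (5*((-2 - 3) - 1*2))/6 = (5*(-5 - 2))/6 = (5*(-7))/6 = (1/6)*(-35) = -35/6 ≈ -5.8333)
v(L, l) = L**2 + L*l
0*14 + v(1*5, n) = 0*14 + (1*5)*(1*5 - 35/6) = 0 + 5*(5 - 35/6) = 0 + 5*(-5/6) = 0 - 25/6 = -25/6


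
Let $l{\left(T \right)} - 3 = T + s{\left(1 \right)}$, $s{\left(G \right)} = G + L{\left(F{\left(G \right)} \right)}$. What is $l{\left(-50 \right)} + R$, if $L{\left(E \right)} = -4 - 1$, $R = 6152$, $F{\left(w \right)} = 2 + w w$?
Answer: $6101$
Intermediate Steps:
$F{\left(w \right)} = 2 + w^{2}$
$L{\left(E \right)} = -5$
$s{\left(G \right)} = -5 + G$ ($s{\left(G \right)} = G - 5 = -5 + G$)
$l{\left(T \right)} = -1 + T$ ($l{\left(T \right)} = 3 + \left(T + \left(-5 + 1\right)\right) = 3 + \left(T - 4\right) = 3 + \left(-4 + T\right) = -1 + T$)
$l{\left(-50 \right)} + R = \left(-1 - 50\right) + 6152 = -51 + 6152 = 6101$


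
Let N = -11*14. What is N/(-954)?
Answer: 77/477 ≈ 0.16143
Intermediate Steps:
N = -154
N/(-954) = -154/(-954) = -154*(-1/954) = 77/477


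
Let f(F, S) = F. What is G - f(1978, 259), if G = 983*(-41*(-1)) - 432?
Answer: 37893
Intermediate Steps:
G = 39871 (G = 983*41 - 432 = 40303 - 432 = 39871)
G - f(1978, 259) = 39871 - 1*1978 = 39871 - 1978 = 37893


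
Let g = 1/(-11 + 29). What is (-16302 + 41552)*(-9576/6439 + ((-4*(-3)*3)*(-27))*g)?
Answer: -9021370500/6439 ≈ -1.4011e+6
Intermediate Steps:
g = 1/18 ≈ 0.055556
(-16302 + 41552)*(-9576/6439 + ((-4*(-3)*3)*(-27))*g) = (-16302 + 41552)*(-9576/6439 + ((-4*(-3)*3)*(-27))*(1/18)) = 25250*(-9576*1/6439 + ((12*3)*(-27))*(1/18)) = 25250*(-9576/6439 + (36*(-27))*(1/18)) = 25250*(-9576/6439 - 972*1/18) = 25250*(-9576/6439 - 54) = 25250*(-357282/6439) = -9021370500/6439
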